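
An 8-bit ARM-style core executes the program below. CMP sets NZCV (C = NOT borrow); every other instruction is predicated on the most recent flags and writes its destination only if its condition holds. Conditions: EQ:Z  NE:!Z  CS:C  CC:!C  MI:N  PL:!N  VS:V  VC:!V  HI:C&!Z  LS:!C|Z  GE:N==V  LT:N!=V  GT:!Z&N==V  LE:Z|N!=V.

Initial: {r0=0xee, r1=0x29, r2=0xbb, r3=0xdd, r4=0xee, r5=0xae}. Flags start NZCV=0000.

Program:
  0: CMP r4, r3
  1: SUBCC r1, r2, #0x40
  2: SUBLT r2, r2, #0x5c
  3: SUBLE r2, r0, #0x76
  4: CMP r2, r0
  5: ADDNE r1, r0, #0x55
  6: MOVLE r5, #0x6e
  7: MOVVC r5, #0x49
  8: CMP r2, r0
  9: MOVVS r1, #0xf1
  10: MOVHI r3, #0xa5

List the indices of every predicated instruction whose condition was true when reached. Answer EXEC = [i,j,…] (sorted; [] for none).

EXEC = [5,6,7]

0: ✓ CMP  NZCV=0010
1: · SUBCC
2: · SUBLT
3: · SUBLE
4: ✓ CMP  NZCV=1000
5: ✓ ADDNE  r1←0x43
6: ✓ MOVLE  r5←0x6e
7: ✓ MOVVC  r5←0x49
8: ✓ CMP  NZCV=1000
9: · MOVVS
10: · MOVHI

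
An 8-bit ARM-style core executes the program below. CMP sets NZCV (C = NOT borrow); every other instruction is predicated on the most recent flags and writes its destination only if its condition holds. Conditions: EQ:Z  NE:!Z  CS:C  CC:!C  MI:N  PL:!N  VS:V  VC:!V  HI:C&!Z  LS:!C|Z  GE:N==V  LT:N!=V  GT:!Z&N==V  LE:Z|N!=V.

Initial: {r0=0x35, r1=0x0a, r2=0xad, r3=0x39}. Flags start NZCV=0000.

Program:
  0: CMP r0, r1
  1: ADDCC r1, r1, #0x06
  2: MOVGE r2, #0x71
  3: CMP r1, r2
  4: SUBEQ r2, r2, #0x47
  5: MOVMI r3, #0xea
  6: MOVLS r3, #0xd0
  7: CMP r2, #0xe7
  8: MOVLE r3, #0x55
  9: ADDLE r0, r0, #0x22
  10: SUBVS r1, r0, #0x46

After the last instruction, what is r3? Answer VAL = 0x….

VAL = 0xd0

0: ✓ CMP  NZCV=0010
1: · ADDCC
2: ✓ MOVGE  r2←0x71
3: ✓ CMP  NZCV=1000
4: · SUBEQ
5: ✓ MOVMI  r3←0xea
6: ✓ MOVLS  r3←0xd0
7: ✓ CMP  NZCV=1001
8: · MOVLE
9: · ADDLE
10: ✓ SUBVS  r1←0xef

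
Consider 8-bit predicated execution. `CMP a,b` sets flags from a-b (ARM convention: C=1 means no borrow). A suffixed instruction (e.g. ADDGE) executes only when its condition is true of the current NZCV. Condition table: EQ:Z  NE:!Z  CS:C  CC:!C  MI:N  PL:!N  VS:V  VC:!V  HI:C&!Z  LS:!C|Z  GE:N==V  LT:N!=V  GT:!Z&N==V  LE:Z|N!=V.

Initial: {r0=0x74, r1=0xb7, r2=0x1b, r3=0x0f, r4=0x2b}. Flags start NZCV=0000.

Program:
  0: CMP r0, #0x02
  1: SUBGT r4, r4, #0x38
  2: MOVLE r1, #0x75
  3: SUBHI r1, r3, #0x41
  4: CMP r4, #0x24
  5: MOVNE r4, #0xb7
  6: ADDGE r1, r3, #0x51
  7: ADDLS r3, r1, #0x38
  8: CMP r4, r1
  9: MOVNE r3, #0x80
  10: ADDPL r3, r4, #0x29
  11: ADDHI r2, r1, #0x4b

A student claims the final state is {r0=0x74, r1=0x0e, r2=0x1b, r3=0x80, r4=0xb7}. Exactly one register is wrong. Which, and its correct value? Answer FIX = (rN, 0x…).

[0] flags=0010 → (cmp)
[1] flags=0010 GT?T → r4=0xf3
[2] flags=0010 LE?F → skip
[3] flags=0010 HI?T → r1=0xce
[4] flags=1010 → (cmp)
[5] flags=1010 NE?T → r4=0xb7
[6] flags=1010 GE?F → skip
[7] flags=1010 LS?F → skip
[8] flags=1000 → (cmp)
[9] flags=1000 NE?T → r3=0x80
[10] flags=1000 PL?F → skip
[11] flags=1000 HI?F → skip

FIX = (r1, 0xce)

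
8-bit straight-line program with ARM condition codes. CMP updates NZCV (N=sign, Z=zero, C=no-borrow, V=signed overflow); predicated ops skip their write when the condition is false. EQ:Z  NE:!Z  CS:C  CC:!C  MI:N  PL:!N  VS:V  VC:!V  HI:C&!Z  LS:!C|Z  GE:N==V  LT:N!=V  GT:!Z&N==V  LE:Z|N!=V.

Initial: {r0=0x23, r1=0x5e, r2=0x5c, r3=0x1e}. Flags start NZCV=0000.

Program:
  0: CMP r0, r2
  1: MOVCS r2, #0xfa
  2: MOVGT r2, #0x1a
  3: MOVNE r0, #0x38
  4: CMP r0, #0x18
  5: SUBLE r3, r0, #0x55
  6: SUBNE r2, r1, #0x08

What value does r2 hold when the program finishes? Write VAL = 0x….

VAL = 0x56

0: ✓ CMP  NZCV=1000
1: · MOVCS
2: · MOVGT
3: ✓ MOVNE  r0←0x38
4: ✓ CMP  NZCV=0010
5: · SUBLE
6: ✓ SUBNE  r2←0x56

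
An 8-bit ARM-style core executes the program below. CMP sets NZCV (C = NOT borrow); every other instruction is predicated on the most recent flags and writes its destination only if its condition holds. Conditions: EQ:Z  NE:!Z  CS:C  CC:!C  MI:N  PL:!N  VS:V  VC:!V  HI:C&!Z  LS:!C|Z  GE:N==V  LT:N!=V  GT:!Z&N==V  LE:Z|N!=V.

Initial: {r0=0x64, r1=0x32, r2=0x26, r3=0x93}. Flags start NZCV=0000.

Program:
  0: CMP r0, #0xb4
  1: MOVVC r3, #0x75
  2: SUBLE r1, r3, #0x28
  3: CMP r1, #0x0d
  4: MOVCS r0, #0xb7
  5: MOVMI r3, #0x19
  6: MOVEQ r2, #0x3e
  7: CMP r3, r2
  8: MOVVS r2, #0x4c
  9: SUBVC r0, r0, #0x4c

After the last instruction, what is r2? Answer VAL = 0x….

VAL = 0x4c

[0] flags=1001 → (cmp)
[1] flags=1001 VC?F → skip
[2] flags=1001 LE?F → skip
[3] flags=0010 → (cmp)
[4] flags=0010 CS?T → r0=0xb7
[5] flags=0010 MI?F → skip
[6] flags=0010 EQ?F → skip
[7] flags=0011 → (cmp)
[8] flags=0011 VS?T → r2=0x4c
[9] flags=0011 VC?F → skip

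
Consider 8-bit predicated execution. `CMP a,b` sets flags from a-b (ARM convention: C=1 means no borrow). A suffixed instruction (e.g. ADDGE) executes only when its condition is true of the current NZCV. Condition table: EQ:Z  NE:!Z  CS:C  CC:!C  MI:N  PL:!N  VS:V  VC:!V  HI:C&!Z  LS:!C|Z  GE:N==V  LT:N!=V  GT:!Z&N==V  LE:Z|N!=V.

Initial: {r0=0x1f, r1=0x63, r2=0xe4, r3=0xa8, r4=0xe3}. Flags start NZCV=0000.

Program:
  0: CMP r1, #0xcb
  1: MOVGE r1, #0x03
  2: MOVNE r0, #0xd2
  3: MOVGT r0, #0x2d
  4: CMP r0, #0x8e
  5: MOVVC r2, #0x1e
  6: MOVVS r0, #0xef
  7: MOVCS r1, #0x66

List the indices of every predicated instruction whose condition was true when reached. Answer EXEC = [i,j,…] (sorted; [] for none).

EXEC = [1,2,3,6]

0: ✓ CMP  NZCV=1001
1: ✓ MOVGE  r1←0x03
2: ✓ MOVNE  r0←0xd2
3: ✓ MOVGT  r0←0x2d
4: ✓ CMP  NZCV=1001
5: · MOVVC
6: ✓ MOVVS  r0←0xef
7: · MOVCS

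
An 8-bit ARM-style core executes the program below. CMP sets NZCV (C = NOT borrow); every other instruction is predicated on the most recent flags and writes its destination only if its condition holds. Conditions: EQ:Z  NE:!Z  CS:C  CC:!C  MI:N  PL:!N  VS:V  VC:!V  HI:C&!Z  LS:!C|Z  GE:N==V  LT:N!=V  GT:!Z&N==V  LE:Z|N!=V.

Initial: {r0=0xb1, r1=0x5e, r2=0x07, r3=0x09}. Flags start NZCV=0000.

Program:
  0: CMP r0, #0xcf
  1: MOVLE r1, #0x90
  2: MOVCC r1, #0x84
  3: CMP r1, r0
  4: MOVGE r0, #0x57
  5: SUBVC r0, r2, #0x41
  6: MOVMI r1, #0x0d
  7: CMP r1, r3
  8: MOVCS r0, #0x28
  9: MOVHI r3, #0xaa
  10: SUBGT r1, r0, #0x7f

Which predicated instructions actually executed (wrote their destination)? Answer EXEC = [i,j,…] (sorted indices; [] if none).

0: ✓ CMP  NZCV=1000
1: ✓ MOVLE  r1←0x90
2: ✓ MOVCC  r1←0x84
3: ✓ CMP  NZCV=1000
4: · MOVGE
5: ✓ SUBVC  r0←0xc6
6: ✓ MOVMI  r1←0x0d
7: ✓ CMP  NZCV=0010
8: ✓ MOVCS  r0←0x28
9: ✓ MOVHI  r3←0xaa
10: ✓ SUBGT  r1←0xa9

EXEC = [1,2,5,6,8,9,10]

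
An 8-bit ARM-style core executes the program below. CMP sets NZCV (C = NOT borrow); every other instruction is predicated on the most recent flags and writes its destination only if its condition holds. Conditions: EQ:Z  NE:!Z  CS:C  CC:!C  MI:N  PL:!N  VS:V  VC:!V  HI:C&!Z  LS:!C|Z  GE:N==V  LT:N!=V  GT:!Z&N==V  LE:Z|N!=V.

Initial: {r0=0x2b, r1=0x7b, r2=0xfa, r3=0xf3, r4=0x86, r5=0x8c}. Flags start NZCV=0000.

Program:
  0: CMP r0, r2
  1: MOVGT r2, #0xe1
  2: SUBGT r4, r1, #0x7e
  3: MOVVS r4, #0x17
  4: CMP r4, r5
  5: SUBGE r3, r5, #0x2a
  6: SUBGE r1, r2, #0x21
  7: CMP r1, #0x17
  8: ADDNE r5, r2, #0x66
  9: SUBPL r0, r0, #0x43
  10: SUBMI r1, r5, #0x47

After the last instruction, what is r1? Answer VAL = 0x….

VAL = 0x00

[0] flags=0000 → (cmp)
[1] flags=0000 GT?T → r2=0xe1
[2] flags=0000 GT?T → r4=0xfd
[3] flags=0000 VS?F → skip
[4] flags=0010 → (cmp)
[5] flags=0010 GE?T → r3=0x62
[6] flags=0010 GE?T → r1=0xc0
[7] flags=1010 → (cmp)
[8] flags=1010 NE?T → r5=0x47
[9] flags=1010 PL?F → skip
[10] flags=1010 MI?T → r1=0x00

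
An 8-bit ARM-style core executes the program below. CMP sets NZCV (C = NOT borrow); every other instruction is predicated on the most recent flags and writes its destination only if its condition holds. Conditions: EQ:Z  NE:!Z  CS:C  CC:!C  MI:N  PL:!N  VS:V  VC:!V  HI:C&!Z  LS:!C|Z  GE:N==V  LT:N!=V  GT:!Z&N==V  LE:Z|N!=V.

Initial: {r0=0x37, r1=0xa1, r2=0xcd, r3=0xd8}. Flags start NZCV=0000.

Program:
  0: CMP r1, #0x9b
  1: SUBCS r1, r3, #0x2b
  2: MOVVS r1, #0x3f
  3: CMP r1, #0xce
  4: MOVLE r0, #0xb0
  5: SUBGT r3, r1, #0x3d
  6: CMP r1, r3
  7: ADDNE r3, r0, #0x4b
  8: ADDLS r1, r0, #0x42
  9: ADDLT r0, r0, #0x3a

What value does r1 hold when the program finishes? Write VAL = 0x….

VAL = 0xf2

0: ✓ CMP  NZCV=0010
1: ✓ SUBCS  r1←0xad
2: · MOVVS
3: ✓ CMP  NZCV=1000
4: ✓ MOVLE  r0←0xb0
5: · SUBGT
6: ✓ CMP  NZCV=1000
7: ✓ ADDNE  r3←0xfb
8: ✓ ADDLS  r1←0xf2
9: ✓ ADDLT  r0←0xea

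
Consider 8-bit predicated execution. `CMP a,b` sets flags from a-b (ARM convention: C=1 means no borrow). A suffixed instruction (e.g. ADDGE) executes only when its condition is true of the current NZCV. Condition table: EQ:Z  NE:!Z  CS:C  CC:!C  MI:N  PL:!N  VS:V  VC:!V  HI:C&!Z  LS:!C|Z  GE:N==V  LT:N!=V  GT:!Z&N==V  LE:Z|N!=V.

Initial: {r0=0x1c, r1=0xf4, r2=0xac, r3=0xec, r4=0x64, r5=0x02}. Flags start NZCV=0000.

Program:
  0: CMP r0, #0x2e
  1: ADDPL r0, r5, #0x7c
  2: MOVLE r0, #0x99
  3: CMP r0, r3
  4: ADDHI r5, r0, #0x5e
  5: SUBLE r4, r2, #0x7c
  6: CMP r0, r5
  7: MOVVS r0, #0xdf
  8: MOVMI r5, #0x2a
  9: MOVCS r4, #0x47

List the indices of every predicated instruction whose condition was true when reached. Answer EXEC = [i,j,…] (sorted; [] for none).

0: ✓ CMP  NZCV=1000
1: · ADDPL
2: ✓ MOVLE  r0←0x99
3: ✓ CMP  NZCV=1000
4: · ADDHI
5: ✓ SUBLE  r4←0x30
6: ✓ CMP  NZCV=1010
7: · MOVVS
8: ✓ MOVMI  r5←0x2a
9: ✓ MOVCS  r4←0x47

EXEC = [2,5,8,9]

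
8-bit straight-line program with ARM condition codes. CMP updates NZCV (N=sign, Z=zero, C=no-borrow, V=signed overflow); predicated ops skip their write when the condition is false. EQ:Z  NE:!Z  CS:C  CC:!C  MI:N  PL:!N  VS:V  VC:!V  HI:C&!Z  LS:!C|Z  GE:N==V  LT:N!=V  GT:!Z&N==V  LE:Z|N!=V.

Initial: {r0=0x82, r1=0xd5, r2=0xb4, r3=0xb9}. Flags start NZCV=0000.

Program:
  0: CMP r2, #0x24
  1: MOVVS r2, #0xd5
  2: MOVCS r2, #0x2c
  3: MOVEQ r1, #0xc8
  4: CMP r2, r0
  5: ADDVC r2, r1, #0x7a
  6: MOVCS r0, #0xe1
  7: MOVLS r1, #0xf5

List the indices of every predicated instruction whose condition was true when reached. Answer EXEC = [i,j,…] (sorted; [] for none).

[0] flags=1010 → (cmp)
[1] flags=1010 VS?F → skip
[2] flags=1010 CS?T → r2=0x2c
[3] flags=1010 EQ?F → skip
[4] flags=1001 → (cmp)
[5] flags=1001 VC?F → skip
[6] flags=1001 CS?F → skip
[7] flags=1001 LS?T → r1=0xf5

EXEC = [2,7]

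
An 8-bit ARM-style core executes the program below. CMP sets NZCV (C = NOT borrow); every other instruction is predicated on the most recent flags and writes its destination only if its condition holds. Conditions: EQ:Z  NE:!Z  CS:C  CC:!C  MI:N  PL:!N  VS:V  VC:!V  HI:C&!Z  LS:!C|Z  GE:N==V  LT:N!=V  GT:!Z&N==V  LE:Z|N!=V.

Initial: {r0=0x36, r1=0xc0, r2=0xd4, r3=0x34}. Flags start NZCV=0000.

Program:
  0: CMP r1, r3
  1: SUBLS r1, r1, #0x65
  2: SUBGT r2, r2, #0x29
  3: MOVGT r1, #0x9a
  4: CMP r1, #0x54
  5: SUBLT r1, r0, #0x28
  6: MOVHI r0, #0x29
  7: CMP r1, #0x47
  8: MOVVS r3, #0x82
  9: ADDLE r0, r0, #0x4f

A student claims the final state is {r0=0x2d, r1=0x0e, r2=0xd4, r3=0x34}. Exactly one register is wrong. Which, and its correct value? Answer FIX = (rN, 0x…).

0: ✓ CMP  NZCV=1010
1: · SUBLS
2: · SUBGT
3: · MOVGT
4: ✓ CMP  NZCV=0011
5: ✓ SUBLT  r1←0x0e
6: ✓ MOVHI  r0←0x29
7: ✓ CMP  NZCV=1000
8: · MOVVS
9: ✓ ADDLE  r0←0x78

FIX = (r0, 0x78)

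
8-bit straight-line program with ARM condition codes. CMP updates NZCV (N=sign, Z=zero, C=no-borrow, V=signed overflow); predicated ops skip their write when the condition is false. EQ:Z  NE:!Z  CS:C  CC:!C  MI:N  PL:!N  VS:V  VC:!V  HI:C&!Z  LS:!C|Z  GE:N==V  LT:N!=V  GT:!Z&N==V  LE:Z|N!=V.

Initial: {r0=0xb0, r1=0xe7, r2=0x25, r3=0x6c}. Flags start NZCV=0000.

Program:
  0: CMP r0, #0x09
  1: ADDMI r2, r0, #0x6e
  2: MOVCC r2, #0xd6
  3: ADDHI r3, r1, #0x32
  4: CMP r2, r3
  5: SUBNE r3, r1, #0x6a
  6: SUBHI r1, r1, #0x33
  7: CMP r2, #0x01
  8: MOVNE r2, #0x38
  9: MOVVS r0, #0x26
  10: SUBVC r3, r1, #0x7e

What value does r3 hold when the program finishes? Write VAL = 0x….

VAL = 0x36

[0] flags=1010 → (cmp)
[1] flags=1010 MI?T → r2=0x1e
[2] flags=1010 CC?F → skip
[3] flags=1010 HI?T → r3=0x19
[4] flags=0010 → (cmp)
[5] flags=0010 NE?T → r3=0x7d
[6] flags=0010 HI?T → r1=0xb4
[7] flags=0010 → (cmp)
[8] flags=0010 NE?T → r2=0x38
[9] flags=0010 VS?F → skip
[10] flags=0010 VC?T → r3=0x36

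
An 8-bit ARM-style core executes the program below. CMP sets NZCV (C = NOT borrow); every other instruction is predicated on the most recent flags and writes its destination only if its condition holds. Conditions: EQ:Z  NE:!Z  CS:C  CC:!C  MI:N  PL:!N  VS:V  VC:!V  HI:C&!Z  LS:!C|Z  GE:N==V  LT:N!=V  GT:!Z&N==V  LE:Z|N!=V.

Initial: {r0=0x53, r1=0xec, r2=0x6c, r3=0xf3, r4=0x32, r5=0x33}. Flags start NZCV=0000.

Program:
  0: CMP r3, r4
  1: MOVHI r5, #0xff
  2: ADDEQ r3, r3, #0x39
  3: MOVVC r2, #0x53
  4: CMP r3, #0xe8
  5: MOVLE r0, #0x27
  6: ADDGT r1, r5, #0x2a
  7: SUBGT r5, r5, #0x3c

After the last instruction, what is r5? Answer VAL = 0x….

VAL = 0xc3

0: ✓ CMP  NZCV=1010
1: ✓ MOVHI  r5←0xff
2: · ADDEQ
3: ✓ MOVVC  r2←0x53
4: ✓ CMP  NZCV=0010
5: · MOVLE
6: ✓ ADDGT  r1←0x29
7: ✓ SUBGT  r5←0xc3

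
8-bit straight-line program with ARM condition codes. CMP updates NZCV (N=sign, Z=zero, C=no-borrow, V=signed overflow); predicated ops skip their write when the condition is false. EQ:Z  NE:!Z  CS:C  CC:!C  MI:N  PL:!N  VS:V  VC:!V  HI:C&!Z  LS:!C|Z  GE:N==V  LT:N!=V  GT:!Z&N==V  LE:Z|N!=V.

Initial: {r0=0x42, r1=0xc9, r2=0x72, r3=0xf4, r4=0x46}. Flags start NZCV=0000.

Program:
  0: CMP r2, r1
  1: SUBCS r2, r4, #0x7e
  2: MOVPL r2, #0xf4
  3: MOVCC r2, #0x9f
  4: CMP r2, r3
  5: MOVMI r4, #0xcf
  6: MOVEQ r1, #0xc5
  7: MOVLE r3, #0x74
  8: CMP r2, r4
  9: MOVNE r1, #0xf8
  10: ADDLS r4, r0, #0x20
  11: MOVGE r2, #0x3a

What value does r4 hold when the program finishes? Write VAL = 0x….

[0] flags=1001 → (cmp)
[1] flags=1001 CS?F → skip
[2] flags=1001 PL?F → skip
[3] flags=1001 CC?T → r2=0x9f
[4] flags=1000 → (cmp)
[5] flags=1000 MI?T → r4=0xcf
[6] flags=1000 EQ?F → skip
[7] flags=1000 LE?T → r3=0x74
[8] flags=1000 → (cmp)
[9] flags=1000 NE?T → r1=0xf8
[10] flags=1000 LS?T → r4=0x62
[11] flags=1000 GE?F → skip

VAL = 0x62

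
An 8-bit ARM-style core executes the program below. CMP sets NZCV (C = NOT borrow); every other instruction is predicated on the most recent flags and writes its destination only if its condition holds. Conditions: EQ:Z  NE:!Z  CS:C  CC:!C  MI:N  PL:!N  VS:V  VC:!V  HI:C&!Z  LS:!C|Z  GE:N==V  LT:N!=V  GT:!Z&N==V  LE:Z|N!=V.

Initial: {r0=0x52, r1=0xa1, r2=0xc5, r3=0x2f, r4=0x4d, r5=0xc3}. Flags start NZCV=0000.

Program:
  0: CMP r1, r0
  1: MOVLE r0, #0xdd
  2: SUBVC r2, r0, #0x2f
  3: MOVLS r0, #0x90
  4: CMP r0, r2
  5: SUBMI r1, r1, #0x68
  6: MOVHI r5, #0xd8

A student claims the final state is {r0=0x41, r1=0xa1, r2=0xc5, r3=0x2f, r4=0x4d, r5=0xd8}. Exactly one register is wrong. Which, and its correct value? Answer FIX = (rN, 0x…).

FIX = (r0, 0xdd)

0: ✓ CMP  NZCV=0011
1: ✓ MOVLE  r0←0xdd
2: · SUBVC
3: · MOVLS
4: ✓ CMP  NZCV=0010
5: · SUBMI
6: ✓ MOVHI  r5←0xd8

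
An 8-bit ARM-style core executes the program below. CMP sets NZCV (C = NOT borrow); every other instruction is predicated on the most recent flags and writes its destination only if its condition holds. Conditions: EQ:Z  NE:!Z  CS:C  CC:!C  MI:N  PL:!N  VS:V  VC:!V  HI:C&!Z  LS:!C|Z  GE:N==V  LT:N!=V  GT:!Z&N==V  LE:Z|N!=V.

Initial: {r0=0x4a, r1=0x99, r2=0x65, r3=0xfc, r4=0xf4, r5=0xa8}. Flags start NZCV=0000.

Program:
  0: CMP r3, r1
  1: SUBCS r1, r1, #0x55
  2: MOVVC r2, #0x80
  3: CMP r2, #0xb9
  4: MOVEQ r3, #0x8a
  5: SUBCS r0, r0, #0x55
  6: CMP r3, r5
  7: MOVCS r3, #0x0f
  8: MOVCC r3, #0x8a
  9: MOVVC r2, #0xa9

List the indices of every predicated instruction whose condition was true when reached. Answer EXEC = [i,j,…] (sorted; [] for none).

EXEC = [1,2,7,9]

0: ✓ CMP  NZCV=0010
1: ✓ SUBCS  r1←0x44
2: ✓ MOVVC  r2←0x80
3: ✓ CMP  NZCV=1000
4: · MOVEQ
5: · SUBCS
6: ✓ CMP  NZCV=0010
7: ✓ MOVCS  r3←0x0f
8: · MOVCC
9: ✓ MOVVC  r2←0xa9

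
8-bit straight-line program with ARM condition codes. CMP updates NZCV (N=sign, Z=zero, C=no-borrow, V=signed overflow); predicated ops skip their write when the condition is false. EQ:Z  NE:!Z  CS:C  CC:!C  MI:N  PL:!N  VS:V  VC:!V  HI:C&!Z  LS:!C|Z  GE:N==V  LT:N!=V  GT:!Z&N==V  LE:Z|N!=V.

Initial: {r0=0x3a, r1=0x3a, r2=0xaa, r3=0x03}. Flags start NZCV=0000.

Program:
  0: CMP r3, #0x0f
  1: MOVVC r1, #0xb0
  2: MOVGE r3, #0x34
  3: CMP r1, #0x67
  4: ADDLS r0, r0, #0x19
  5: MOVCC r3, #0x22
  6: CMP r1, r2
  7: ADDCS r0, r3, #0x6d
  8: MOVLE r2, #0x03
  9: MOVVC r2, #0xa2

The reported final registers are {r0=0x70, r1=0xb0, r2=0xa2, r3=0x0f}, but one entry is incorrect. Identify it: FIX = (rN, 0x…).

[0] flags=1000 → (cmp)
[1] flags=1000 VC?T → r1=0xb0
[2] flags=1000 GE?F → skip
[3] flags=0011 → (cmp)
[4] flags=0011 LS?F → skip
[5] flags=0011 CC?F → skip
[6] flags=0010 → (cmp)
[7] flags=0010 CS?T → r0=0x70
[8] flags=0010 LE?F → skip
[9] flags=0010 VC?T → r2=0xa2

FIX = (r3, 0x03)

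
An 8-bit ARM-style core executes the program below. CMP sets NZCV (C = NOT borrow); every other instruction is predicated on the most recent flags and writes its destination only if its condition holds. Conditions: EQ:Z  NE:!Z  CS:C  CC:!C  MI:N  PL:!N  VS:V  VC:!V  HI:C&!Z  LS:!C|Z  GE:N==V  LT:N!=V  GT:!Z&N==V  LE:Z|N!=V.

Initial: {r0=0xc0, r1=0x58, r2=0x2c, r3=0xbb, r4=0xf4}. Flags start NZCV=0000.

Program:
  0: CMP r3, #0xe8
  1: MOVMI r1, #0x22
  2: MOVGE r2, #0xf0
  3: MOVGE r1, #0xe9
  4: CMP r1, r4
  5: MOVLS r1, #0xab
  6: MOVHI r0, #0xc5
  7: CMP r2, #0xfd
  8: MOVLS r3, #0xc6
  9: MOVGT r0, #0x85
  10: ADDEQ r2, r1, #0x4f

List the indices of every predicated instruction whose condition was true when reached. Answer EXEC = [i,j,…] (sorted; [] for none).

EXEC = [1,5,8,9]

[0] flags=1000 → (cmp)
[1] flags=1000 MI?T → r1=0x22
[2] flags=1000 GE?F → skip
[3] flags=1000 GE?F → skip
[4] flags=0000 → (cmp)
[5] flags=0000 LS?T → r1=0xab
[6] flags=0000 HI?F → skip
[7] flags=0000 → (cmp)
[8] flags=0000 LS?T → r3=0xc6
[9] flags=0000 GT?T → r0=0x85
[10] flags=0000 EQ?F → skip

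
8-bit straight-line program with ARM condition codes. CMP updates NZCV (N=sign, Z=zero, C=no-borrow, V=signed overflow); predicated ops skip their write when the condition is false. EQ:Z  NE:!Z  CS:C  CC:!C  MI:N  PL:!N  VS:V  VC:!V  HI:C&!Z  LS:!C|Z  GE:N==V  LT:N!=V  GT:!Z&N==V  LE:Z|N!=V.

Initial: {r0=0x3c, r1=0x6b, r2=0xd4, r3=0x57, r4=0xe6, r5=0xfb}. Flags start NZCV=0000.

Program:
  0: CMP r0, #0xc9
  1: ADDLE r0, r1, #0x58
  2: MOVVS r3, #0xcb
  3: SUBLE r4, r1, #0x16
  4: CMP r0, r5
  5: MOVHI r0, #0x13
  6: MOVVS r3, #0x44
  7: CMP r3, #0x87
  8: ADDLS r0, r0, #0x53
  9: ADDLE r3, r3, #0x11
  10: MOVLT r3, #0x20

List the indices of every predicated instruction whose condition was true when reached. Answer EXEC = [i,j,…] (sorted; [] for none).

EXEC = [8]

[0] flags=0000 → (cmp)
[1] flags=0000 LE?F → skip
[2] flags=0000 VS?F → skip
[3] flags=0000 LE?F → skip
[4] flags=0000 → (cmp)
[5] flags=0000 HI?F → skip
[6] flags=0000 VS?F → skip
[7] flags=1001 → (cmp)
[8] flags=1001 LS?T → r0=0x8f
[9] flags=1001 LE?F → skip
[10] flags=1001 LT?F → skip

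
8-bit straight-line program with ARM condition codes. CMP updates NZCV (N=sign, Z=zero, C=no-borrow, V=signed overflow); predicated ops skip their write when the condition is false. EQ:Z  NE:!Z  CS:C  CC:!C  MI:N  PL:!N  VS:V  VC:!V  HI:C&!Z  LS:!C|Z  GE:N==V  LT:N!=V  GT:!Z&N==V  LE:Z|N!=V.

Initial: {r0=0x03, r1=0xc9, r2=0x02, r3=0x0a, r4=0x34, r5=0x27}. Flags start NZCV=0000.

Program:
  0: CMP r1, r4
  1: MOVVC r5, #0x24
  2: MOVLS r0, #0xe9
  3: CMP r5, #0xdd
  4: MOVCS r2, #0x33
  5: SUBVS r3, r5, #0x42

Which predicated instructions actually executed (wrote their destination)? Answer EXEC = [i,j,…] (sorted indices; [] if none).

0: ✓ CMP  NZCV=1010
1: ✓ MOVVC  r5←0x24
2: · MOVLS
3: ✓ CMP  NZCV=0000
4: · MOVCS
5: · SUBVS

EXEC = [1]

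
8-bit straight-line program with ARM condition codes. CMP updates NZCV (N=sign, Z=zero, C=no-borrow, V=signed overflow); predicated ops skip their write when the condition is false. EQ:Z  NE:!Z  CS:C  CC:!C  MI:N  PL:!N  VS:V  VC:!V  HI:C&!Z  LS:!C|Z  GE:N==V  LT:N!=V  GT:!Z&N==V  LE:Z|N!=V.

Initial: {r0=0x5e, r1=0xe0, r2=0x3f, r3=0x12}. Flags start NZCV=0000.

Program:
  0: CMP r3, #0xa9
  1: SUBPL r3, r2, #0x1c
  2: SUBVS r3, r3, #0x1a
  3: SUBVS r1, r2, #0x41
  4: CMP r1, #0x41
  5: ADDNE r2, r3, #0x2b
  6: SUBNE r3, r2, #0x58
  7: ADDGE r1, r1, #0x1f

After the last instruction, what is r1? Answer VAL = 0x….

0: ✓ CMP  NZCV=0000
1: ✓ SUBPL  r3←0x23
2: · SUBVS
3: · SUBVS
4: ✓ CMP  NZCV=1010
5: ✓ ADDNE  r2←0x4e
6: ✓ SUBNE  r3←0xf6
7: · ADDGE

VAL = 0xe0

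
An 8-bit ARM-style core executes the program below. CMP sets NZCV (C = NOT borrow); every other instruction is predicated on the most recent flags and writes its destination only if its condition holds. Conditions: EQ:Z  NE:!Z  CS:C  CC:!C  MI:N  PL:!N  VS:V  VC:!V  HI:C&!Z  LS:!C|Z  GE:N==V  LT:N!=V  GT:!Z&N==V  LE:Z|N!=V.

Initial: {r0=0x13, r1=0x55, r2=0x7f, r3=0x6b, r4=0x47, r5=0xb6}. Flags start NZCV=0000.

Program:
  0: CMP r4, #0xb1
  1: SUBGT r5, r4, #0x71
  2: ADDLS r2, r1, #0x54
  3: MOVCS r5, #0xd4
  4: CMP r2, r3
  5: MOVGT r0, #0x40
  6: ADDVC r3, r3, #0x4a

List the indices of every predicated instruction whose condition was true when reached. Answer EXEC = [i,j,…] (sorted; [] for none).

[0] flags=1001 → (cmp)
[1] flags=1001 GT?T → r5=0xd6
[2] flags=1001 LS?T → r2=0xa9
[3] flags=1001 CS?F → skip
[4] flags=0011 → (cmp)
[5] flags=0011 GT?F → skip
[6] flags=0011 VC?F → skip

EXEC = [1,2]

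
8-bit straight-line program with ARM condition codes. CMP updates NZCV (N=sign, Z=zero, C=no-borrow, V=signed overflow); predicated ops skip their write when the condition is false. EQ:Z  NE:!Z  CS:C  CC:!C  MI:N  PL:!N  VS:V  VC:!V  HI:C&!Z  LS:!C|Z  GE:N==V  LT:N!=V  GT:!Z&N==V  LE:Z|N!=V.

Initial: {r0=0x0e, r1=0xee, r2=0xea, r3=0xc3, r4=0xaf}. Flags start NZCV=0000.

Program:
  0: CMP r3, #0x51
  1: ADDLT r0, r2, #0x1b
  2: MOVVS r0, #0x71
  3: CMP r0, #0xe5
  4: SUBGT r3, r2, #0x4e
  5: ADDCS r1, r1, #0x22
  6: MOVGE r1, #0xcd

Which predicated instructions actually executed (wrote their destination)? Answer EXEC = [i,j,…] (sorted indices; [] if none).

0: ✓ CMP  NZCV=0011
1: ✓ ADDLT  r0←0x05
2: ✓ MOVVS  r0←0x71
3: ✓ CMP  NZCV=1001
4: ✓ SUBGT  r3←0x9c
5: · ADDCS
6: ✓ MOVGE  r1←0xcd

EXEC = [1,2,4,6]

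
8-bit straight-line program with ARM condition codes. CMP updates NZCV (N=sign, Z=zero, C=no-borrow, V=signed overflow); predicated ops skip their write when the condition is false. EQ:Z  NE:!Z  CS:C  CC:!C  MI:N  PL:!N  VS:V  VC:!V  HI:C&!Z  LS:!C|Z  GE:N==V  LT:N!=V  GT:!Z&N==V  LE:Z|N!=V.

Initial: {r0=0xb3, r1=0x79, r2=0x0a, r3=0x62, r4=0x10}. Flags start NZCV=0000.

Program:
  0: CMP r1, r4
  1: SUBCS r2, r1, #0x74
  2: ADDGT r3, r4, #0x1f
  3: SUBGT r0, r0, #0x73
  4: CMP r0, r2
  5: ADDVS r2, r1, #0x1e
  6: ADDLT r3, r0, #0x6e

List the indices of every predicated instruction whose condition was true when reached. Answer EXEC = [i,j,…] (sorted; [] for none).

[0] flags=0010 → (cmp)
[1] flags=0010 CS?T → r2=0x05
[2] flags=0010 GT?T → r3=0x2f
[3] flags=0010 GT?T → r0=0x40
[4] flags=0010 → (cmp)
[5] flags=0010 VS?F → skip
[6] flags=0010 LT?F → skip

EXEC = [1,2,3]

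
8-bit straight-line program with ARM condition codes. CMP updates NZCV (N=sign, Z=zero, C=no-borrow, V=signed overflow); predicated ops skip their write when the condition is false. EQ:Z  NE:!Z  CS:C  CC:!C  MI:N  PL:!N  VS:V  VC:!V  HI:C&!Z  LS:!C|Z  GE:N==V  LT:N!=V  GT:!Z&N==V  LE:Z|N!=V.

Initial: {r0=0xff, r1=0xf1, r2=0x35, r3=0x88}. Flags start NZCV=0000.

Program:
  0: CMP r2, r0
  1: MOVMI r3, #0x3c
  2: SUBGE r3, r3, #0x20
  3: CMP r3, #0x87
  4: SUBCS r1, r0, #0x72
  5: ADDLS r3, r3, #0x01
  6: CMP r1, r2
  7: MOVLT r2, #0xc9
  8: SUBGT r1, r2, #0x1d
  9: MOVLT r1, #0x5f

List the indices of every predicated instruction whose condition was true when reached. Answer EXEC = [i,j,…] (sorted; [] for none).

[0] flags=0000 → (cmp)
[1] flags=0000 MI?F → skip
[2] flags=0000 GE?T → r3=0x68
[3] flags=1001 → (cmp)
[4] flags=1001 CS?F → skip
[5] flags=1001 LS?T → r3=0x69
[6] flags=1010 → (cmp)
[7] flags=1010 LT?T → r2=0xc9
[8] flags=1010 GT?F → skip
[9] flags=1010 LT?T → r1=0x5f

EXEC = [2,5,7,9]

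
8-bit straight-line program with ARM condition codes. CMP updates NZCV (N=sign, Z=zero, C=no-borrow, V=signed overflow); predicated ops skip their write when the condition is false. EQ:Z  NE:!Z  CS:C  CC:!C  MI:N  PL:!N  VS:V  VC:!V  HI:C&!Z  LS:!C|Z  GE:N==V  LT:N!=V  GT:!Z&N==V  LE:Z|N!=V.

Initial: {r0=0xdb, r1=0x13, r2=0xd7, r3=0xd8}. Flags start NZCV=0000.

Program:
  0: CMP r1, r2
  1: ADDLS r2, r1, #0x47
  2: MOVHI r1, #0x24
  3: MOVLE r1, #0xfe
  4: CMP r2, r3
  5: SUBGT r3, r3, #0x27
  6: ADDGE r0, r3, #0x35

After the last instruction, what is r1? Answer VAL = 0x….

VAL = 0x13

0: ✓ CMP  NZCV=0000
1: ✓ ADDLS  r2←0x5a
2: · MOVHI
3: · MOVLE
4: ✓ CMP  NZCV=1001
5: ✓ SUBGT  r3←0xb1
6: ✓ ADDGE  r0←0xe6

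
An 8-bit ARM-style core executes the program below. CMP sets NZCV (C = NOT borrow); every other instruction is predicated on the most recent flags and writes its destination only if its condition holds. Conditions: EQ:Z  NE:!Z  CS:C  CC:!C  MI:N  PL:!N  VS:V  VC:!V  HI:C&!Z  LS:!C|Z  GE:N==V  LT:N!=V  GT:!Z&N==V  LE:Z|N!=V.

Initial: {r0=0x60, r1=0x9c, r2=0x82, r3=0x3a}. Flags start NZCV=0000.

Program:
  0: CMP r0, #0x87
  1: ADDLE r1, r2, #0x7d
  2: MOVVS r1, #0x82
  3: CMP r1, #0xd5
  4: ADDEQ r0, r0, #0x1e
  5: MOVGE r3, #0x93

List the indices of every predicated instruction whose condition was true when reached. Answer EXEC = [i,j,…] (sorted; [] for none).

[0] flags=1001 → (cmp)
[1] flags=1001 LE?F → skip
[2] flags=1001 VS?T → r1=0x82
[3] flags=1000 → (cmp)
[4] flags=1000 EQ?F → skip
[5] flags=1000 GE?F → skip

EXEC = [2]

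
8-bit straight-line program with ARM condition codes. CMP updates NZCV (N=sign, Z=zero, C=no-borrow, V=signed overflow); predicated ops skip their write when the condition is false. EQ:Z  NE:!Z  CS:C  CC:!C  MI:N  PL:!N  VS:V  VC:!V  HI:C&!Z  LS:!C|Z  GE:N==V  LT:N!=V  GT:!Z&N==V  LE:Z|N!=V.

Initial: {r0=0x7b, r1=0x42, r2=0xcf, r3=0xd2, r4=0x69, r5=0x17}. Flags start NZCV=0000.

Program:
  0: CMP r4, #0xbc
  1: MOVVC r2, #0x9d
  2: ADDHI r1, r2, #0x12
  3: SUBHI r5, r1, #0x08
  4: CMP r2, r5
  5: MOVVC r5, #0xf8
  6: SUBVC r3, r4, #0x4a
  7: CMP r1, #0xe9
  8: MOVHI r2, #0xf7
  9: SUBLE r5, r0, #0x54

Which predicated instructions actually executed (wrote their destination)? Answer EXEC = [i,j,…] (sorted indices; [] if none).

EXEC = [5,6]

[0] flags=1001 → (cmp)
[1] flags=1001 VC?F → skip
[2] flags=1001 HI?F → skip
[3] flags=1001 HI?F → skip
[4] flags=1010 → (cmp)
[5] flags=1010 VC?T → r5=0xf8
[6] flags=1010 VC?T → r3=0x1f
[7] flags=0000 → (cmp)
[8] flags=0000 HI?F → skip
[9] flags=0000 LE?F → skip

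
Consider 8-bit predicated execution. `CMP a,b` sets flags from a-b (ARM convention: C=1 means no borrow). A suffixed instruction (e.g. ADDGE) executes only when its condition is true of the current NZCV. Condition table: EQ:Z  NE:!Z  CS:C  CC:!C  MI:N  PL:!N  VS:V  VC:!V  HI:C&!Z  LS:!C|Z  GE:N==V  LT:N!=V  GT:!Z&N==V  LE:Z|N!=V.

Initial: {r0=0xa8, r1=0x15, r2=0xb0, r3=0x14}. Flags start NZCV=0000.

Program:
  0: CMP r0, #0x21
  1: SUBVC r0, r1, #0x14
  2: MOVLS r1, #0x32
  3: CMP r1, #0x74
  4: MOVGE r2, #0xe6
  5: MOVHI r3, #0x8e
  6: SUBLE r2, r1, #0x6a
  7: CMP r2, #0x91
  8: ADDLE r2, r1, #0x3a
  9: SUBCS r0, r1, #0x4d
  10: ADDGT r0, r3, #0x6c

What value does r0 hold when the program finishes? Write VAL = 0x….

VAL = 0x80

[0] flags=1010 → (cmp)
[1] flags=1010 VC?T → r0=0x01
[2] flags=1010 LS?F → skip
[3] flags=1000 → (cmp)
[4] flags=1000 GE?F → skip
[5] flags=1000 HI?F → skip
[6] flags=1000 LE?T → r2=0xab
[7] flags=0010 → (cmp)
[8] flags=0010 LE?F → skip
[9] flags=0010 CS?T → r0=0xc8
[10] flags=0010 GT?T → r0=0x80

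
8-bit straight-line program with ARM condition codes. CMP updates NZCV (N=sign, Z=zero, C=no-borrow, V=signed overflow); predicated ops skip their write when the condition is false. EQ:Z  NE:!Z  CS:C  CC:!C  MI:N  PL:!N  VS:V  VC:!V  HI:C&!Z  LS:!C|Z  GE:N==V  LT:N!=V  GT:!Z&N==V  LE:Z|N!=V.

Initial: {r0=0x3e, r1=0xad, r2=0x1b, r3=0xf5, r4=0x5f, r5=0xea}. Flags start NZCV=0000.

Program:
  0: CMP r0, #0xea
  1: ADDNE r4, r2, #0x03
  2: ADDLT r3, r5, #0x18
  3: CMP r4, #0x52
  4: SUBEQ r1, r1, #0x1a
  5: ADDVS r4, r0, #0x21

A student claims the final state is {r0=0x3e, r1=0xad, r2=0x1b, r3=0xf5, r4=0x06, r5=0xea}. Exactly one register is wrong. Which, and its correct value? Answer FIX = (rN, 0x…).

0: ✓ CMP  NZCV=0000
1: ✓ ADDNE  r4←0x1e
2: · ADDLT
3: ✓ CMP  NZCV=1000
4: · SUBEQ
5: · ADDVS

FIX = (r4, 0x1e)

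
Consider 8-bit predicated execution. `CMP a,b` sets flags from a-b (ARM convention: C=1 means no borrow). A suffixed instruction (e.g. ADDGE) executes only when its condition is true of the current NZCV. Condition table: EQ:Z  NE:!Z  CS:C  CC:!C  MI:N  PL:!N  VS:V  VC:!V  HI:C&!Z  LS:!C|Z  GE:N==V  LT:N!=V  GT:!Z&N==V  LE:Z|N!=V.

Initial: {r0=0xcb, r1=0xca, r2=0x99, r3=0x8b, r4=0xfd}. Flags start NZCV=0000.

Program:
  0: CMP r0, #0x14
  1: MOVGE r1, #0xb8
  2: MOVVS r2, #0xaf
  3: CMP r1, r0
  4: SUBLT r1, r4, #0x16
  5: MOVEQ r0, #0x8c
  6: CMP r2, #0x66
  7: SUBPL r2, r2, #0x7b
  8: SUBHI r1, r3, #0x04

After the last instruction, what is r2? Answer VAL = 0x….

0: ✓ CMP  NZCV=1010
1: · MOVGE
2: · MOVVS
3: ✓ CMP  NZCV=1000
4: ✓ SUBLT  r1←0xe7
5: · MOVEQ
6: ✓ CMP  NZCV=0011
7: ✓ SUBPL  r2←0x1e
8: ✓ SUBHI  r1←0x87

VAL = 0x1e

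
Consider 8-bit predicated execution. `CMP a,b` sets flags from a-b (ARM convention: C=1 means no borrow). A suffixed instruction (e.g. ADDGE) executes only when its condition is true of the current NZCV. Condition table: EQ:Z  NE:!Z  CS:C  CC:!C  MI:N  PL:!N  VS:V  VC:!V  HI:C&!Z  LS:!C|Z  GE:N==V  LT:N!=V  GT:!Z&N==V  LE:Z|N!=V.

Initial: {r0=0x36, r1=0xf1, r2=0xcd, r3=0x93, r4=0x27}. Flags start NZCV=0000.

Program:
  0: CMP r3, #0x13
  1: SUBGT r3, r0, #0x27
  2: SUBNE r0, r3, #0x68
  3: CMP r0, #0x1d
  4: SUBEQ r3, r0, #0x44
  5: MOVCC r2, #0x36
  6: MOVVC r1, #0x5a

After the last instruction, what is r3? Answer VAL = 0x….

VAL = 0x93

0: ✓ CMP  NZCV=1010
1: · SUBGT
2: ✓ SUBNE  r0←0x2b
3: ✓ CMP  NZCV=0010
4: · SUBEQ
5: · MOVCC
6: ✓ MOVVC  r1←0x5a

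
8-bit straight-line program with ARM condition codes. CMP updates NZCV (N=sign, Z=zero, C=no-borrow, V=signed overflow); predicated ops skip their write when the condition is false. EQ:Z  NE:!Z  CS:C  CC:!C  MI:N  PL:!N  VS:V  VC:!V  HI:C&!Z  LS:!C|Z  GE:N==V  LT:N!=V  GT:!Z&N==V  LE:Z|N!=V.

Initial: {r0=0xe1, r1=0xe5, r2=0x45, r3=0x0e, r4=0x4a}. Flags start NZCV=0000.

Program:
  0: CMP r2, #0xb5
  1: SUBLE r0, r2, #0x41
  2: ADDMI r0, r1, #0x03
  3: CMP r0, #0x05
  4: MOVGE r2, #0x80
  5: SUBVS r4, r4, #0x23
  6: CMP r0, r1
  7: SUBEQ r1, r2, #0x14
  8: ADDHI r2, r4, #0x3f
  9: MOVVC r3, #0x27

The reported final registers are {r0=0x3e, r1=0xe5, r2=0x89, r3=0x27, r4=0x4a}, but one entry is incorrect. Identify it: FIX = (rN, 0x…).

FIX = (r0, 0xe8)

[0] flags=1001 → (cmp)
[1] flags=1001 LE?F → skip
[2] flags=1001 MI?T → r0=0xe8
[3] flags=1010 → (cmp)
[4] flags=1010 GE?F → skip
[5] flags=1010 VS?F → skip
[6] flags=0010 → (cmp)
[7] flags=0010 EQ?F → skip
[8] flags=0010 HI?T → r2=0x89
[9] flags=0010 VC?T → r3=0x27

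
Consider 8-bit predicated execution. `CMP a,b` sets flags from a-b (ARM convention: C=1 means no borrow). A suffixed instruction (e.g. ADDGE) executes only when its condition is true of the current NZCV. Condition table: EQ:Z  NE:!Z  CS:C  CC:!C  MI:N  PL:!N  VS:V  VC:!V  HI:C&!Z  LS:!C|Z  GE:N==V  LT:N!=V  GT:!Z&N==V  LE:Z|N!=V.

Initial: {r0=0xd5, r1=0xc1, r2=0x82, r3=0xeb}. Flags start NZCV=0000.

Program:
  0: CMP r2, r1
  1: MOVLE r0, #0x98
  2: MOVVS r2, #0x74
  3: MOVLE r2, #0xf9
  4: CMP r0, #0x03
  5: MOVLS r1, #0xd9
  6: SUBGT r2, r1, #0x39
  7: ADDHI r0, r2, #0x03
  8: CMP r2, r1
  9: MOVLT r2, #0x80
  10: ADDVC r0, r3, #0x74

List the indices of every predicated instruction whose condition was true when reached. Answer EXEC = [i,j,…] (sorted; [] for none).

0: ✓ CMP  NZCV=1000
1: ✓ MOVLE  r0←0x98
2: · MOVVS
3: ✓ MOVLE  r2←0xf9
4: ✓ CMP  NZCV=1010
5: · MOVLS
6: · SUBGT
7: ✓ ADDHI  r0←0xfc
8: ✓ CMP  NZCV=0010
9: · MOVLT
10: ✓ ADDVC  r0←0x5f

EXEC = [1,3,7,10]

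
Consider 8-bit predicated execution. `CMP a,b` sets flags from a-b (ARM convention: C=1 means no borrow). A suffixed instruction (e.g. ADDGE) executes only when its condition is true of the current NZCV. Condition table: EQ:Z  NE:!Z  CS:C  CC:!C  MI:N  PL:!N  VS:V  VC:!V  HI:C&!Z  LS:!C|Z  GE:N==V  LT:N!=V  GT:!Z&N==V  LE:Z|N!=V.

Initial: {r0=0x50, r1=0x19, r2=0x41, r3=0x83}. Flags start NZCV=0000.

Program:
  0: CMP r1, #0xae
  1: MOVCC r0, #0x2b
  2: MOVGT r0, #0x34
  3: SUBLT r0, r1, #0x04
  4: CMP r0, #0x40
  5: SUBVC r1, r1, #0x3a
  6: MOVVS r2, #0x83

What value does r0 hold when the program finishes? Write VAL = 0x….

VAL = 0x34

[0] flags=0000 → (cmp)
[1] flags=0000 CC?T → r0=0x2b
[2] flags=0000 GT?T → r0=0x34
[3] flags=0000 LT?F → skip
[4] flags=1000 → (cmp)
[5] flags=1000 VC?T → r1=0xdf
[6] flags=1000 VS?F → skip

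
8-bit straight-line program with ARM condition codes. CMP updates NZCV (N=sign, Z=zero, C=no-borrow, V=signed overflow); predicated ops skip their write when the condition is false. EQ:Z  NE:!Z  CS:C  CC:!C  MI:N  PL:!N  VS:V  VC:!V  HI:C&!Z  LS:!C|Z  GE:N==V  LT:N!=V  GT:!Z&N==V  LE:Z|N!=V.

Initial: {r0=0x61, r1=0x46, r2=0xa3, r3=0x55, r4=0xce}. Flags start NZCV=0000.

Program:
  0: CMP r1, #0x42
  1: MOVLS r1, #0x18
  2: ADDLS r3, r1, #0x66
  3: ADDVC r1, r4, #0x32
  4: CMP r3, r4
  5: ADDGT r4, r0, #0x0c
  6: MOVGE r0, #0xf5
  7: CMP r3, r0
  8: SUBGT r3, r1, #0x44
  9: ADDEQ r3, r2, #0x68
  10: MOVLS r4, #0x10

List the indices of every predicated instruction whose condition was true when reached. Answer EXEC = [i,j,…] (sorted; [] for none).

EXEC = [3,5,6,8,10]

0: ✓ CMP  NZCV=0010
1: · MOVLS
2: · ADDLS
3: ✓ ADDVC  r1←0x00
4: ✓ CMP  NZCV=1001
5: ✓ ADDGT  r4←0x6d
6: ✓ MOVGE  r0←0xf5
7: ✓ CMP  NZCV=0000
8: ✓ SUBGT  r3←0xbc
9: · ADDEQ
10: ✓ MOVLS  r4←0x10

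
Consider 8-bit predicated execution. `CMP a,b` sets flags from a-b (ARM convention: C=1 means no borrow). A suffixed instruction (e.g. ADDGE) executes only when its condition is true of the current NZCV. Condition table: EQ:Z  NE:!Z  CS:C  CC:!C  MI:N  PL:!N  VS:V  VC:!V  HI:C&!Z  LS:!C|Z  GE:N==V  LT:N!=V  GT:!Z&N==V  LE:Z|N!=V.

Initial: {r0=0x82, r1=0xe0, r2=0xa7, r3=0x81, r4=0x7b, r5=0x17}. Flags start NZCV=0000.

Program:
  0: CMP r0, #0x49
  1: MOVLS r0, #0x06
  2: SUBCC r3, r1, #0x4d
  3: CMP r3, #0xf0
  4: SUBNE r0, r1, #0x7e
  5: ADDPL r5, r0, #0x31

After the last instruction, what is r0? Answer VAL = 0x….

0: ✓ CMP  NZCV=0011
1: · MOVLS
2: · SUBCC
3: ✓ CMP  NZCV=1000
4: ✓ SUBNE  r0←0x62
5: · ADDPL

VAL = 0x62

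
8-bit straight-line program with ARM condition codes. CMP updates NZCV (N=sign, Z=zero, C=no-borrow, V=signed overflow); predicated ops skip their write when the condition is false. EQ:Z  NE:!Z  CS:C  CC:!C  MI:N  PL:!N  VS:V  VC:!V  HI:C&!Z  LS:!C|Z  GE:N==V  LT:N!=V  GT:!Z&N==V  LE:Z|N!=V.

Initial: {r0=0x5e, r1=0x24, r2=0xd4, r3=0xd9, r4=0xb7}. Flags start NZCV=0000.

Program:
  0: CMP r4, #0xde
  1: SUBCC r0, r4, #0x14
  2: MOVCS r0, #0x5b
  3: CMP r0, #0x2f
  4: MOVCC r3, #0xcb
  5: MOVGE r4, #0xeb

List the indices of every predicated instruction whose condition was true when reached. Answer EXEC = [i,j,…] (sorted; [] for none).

EXEC = [1]

0: ✓ CMP  NZCV=1000
1: ✓ SUBCC  r0←0xa3
2: · MOVCS
3: ✓ CMP  NZCV=0011
4: · MOVCC
5: · MOVGE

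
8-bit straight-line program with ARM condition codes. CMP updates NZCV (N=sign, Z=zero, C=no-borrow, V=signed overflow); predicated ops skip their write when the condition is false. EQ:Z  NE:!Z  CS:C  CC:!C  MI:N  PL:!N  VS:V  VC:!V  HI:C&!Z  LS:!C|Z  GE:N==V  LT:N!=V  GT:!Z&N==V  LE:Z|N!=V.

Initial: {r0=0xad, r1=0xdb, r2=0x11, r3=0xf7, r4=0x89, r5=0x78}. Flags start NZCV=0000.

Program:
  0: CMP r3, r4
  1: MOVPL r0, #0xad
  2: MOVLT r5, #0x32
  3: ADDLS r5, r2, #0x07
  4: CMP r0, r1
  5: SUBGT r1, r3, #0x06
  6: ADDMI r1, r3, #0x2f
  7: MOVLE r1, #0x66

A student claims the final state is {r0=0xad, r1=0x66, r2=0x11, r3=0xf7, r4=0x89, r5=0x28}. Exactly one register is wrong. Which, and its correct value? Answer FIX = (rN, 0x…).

0: ✓ CMP  NZCV=0010
1: ✓ MOVPL  r0←0xad
2: · MOVLT
3: · ADDLS
4: ✓ CMP  NZCV=1000
5: · SUBGT
6: ✓ ADDMI  r1←0x26
7: ✓ MOVLE  r1←0x66

FIX = (r5, 0x78)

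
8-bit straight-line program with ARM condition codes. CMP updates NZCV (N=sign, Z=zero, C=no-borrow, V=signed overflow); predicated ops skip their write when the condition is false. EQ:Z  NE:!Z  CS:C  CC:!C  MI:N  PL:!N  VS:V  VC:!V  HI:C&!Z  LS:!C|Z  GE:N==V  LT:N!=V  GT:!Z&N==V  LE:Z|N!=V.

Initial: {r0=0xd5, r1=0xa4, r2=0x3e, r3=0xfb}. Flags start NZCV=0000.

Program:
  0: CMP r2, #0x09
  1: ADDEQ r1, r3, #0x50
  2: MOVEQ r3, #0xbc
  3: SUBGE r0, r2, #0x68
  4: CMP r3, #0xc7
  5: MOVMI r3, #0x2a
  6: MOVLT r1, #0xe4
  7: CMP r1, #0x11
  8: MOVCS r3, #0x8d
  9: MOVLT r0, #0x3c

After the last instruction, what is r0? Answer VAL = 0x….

VAL = 0x3c

0: ✓ CMP  NZCV=0010
1: · ADDEQ
2: · MOVEQ
3: ✓ SUBGE  r0←0xd6
4: ✓ CMP  NZCV=0010
5: · MOVMI
6: · MOVLT
7: ✓ CMP  NZCV=1010
8: ✓ MOVCS  r3←0x8d
9: ✓ MOVLT  r0←0x3c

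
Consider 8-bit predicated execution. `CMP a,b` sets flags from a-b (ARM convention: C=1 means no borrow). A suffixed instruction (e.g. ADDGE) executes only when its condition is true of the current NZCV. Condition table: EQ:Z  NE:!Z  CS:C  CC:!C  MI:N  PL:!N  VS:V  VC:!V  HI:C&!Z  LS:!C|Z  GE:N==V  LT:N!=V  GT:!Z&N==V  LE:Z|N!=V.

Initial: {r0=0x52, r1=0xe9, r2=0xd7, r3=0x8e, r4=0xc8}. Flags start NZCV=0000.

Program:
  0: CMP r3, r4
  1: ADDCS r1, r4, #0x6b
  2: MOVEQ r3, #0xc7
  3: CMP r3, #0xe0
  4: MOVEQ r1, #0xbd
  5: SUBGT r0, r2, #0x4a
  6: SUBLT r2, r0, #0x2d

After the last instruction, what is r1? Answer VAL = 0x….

[0] flags=1000 → (cmp)
[1] flags=1000 CS?F → skip
[2] flags=1000 EQ?F → skip
[3] flags=1000 → (cmp)
[4] flags=1000 EQ?F → skip
[5] flags=1000 GT?F → skip
[6] flags=1000 LT?T → r2=0x25

VAL = 0xe9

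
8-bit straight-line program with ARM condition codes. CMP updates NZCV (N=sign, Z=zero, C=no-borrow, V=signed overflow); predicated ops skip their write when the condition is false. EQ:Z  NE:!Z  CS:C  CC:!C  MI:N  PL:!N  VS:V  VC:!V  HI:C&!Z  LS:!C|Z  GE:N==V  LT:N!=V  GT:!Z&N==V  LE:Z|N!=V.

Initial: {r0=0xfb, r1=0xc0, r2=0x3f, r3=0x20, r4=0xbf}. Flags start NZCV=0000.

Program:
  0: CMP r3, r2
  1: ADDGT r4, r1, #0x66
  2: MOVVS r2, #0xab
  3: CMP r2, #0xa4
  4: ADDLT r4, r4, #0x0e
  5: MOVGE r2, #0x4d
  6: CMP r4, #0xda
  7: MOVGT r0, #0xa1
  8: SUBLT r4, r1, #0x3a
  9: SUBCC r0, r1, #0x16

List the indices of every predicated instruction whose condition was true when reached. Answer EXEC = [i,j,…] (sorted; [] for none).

EXEC = [5,8,9]

0: ✓ CMP  NZCV=1000
1: · ADDGT
2: · MOVVS
3: ✓ CMP  NZCV=1001
4: · ADDLT
5: ✓ MOVGE  r2←0x4d
6: ✓ CMP  NZCV=1000
7: · MOVGT
8: ✓ SUBLT  r4←0x86
9: ✓ SUBCC  r0←0xaa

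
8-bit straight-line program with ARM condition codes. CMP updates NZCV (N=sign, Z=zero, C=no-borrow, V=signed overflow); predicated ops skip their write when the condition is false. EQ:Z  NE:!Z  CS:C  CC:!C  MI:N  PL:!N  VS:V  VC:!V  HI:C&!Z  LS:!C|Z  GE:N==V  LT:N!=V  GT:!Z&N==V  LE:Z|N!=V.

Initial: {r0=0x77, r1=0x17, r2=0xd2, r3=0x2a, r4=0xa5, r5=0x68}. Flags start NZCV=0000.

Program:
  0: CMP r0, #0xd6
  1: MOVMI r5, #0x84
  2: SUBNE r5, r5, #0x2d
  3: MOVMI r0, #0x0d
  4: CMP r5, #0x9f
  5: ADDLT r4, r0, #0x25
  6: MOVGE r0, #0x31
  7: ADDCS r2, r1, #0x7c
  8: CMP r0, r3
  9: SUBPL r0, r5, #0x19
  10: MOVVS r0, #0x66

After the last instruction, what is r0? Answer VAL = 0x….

[0] flags=1001 → (cmp)
[1] flags=1001 MI?T → r5=0x84
[2] flags=1001 NE?T → r5=0x57
[3] flags=1001 MI?T → r0=0x0d
[4] flags=1001 → (cmp)
[5] flags=1001 LT?F → skip
[6] flags=1001 GE?T → r0=0x31
[7] flags=1001 CS?F → skip
[8] flags=0010 → (cmp)
[9] flags=0010 PL?T → r0=0x3e
[10] flags=0010 VS?F → skip

VAL = 0x3e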